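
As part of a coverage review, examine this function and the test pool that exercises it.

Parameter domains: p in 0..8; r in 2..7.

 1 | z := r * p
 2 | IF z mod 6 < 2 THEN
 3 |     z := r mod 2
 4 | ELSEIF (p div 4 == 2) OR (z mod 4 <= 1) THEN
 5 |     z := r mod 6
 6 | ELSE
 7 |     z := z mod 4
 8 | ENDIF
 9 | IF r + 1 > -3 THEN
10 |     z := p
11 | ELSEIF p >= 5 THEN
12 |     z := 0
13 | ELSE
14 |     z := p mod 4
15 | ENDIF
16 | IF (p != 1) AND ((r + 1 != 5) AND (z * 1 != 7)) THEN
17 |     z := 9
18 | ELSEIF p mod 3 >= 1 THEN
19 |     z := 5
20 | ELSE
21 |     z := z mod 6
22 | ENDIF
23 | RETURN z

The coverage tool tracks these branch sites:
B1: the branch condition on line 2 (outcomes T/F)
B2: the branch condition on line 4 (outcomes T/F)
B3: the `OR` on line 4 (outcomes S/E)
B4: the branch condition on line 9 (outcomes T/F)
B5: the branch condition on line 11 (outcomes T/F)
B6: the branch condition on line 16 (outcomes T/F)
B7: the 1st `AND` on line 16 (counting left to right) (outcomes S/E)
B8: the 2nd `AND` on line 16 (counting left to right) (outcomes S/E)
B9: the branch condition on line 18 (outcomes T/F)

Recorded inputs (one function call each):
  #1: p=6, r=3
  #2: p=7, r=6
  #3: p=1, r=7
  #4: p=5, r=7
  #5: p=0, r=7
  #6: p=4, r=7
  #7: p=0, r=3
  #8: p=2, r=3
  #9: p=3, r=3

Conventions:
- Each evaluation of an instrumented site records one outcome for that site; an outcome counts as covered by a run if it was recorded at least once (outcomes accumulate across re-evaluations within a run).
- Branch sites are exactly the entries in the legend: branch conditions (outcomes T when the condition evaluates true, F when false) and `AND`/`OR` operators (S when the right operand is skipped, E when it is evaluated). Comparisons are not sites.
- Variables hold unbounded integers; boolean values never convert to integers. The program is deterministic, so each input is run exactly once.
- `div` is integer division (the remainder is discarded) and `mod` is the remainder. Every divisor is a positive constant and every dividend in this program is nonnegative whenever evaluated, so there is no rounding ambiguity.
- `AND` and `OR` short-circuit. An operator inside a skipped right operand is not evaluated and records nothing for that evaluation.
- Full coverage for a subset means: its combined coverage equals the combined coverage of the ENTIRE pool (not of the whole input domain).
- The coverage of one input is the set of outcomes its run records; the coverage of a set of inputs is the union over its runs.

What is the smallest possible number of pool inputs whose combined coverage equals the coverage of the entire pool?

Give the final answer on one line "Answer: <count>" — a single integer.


input #1, p=6, r=3: events B1->T, B4->T, B7->E, B8->E, B6->T; outcomes B1=T, B4=T, B6=T, B7=E, B8=E
input #2, p=7, r=6: events B1->T, B4->T, B7->E, B8->E, B6->F, B9->T; outcomes B1=T, B4=T, B6=F, B7=E, B8=E, B9=T
input #3, p=1, r=7: events B1->T, B4->T, B7->S, B6->F, B9->T; outcomes B1=T, B4=T, B6=F, B7=S, B9=T
input #4, p=5, r=7: events B1->F, B3->E, B2->F, B4->T, B7->E, B8->E, B6->T; outcomes B1=F, B2=F, B3=E, B4=T, B6=T, B7=E, B8=E
input #5, p=0, r=7: events B1->T, B4->T, B7->E, B8->E, B6->T; outcomes B1=T, B4=T, B6=T, B7=E, B8=E
input #6, p=4, r=7: events B1->F, B3->E, B2->T, B4->T, B7->E, B8->E, B6->T; outcomes B1=F, B2=T, B3=E, B4=T, B6=T, B7=E, B8=E
input #7, p=0, r=3: events B1->T, B4->T, B7->E, B8->E, B6->T; outcomes B1=T, B4=T, B6=T, B7=E, B8=E
input #8, p=2, r=3: events B1->T, B4->T, B7->E, B8->E, B6->T; outcomes B1=T, B4=T, B6=T, B7=E, B8=E
input #9, p=3, r=3: events B1->F, B3->E, B2->T, B4->T, B7->E, B8->E, B6->T; outcomes B1=F, B2=T, B3=E, B4=T, B6=T, B7=E, B8=E
the full pool covers 12 outcomes: B1=T, B1=F, B2=T, B2=F, B3=E, B4=T, B6=T, B6=F, B7=S, B7=E, B8=E, B9=T
checked all size-1 subsets: none covers 12 outcomes (max 7/12)
checked all size-2 subsets: none covers 12 outcomes (max 11/12)
size 3: inputs {3, 4, 6} cover all 12 outcomes, and no lexicographically smaller subset of this size does
Answer: 3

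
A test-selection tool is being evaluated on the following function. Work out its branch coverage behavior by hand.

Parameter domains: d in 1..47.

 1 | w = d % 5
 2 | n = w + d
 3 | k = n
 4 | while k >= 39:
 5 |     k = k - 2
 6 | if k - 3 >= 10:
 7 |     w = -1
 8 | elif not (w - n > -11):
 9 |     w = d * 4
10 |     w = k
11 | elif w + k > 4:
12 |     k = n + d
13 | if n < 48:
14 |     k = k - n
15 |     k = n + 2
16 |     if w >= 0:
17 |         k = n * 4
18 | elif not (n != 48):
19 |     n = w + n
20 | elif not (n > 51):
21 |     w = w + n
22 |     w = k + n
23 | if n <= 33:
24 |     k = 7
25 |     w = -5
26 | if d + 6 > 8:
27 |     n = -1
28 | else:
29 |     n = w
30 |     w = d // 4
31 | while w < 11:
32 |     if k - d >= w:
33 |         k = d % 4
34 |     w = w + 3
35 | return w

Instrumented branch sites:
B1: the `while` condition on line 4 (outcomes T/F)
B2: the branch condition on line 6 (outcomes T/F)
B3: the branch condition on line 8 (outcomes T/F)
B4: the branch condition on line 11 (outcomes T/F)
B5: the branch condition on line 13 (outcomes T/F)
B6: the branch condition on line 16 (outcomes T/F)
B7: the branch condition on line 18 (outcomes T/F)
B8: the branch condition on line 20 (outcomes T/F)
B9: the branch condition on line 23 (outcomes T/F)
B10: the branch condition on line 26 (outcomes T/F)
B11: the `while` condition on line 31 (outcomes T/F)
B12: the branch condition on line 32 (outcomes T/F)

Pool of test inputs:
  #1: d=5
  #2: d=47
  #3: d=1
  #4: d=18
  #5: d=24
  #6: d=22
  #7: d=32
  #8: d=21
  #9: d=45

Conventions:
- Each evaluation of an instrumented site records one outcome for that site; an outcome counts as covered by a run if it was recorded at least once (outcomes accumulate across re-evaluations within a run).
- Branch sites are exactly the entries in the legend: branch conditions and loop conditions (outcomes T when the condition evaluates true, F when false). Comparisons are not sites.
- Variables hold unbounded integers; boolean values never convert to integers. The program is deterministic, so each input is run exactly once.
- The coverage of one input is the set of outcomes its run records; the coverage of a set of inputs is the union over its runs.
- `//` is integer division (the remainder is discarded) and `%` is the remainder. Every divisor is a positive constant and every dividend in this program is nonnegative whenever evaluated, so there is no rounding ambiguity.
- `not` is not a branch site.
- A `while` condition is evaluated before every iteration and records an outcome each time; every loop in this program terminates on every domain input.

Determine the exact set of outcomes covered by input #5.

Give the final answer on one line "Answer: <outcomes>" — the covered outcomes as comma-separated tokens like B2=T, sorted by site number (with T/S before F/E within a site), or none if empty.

Event log for input #5 (d=24):
  B1->F, B2->T, B5->T, B6->F, B9->T, B10->T, B11->T, B12->F, B11->T, B12->F
  B11->T, B12->F, B11->T, B12->F, B11->T, B12->F, B11->T, B12->F, B11->F
collecting distinct outcomes: B1=F, B2=T, B5=T, B6=F, B9=T, B10=T, B11=T, B11=F, B12=F

Answer: B1=F, B2=T, B5=T, B6=F, B9=T, B10=T, B11=T, B11=F, B12=F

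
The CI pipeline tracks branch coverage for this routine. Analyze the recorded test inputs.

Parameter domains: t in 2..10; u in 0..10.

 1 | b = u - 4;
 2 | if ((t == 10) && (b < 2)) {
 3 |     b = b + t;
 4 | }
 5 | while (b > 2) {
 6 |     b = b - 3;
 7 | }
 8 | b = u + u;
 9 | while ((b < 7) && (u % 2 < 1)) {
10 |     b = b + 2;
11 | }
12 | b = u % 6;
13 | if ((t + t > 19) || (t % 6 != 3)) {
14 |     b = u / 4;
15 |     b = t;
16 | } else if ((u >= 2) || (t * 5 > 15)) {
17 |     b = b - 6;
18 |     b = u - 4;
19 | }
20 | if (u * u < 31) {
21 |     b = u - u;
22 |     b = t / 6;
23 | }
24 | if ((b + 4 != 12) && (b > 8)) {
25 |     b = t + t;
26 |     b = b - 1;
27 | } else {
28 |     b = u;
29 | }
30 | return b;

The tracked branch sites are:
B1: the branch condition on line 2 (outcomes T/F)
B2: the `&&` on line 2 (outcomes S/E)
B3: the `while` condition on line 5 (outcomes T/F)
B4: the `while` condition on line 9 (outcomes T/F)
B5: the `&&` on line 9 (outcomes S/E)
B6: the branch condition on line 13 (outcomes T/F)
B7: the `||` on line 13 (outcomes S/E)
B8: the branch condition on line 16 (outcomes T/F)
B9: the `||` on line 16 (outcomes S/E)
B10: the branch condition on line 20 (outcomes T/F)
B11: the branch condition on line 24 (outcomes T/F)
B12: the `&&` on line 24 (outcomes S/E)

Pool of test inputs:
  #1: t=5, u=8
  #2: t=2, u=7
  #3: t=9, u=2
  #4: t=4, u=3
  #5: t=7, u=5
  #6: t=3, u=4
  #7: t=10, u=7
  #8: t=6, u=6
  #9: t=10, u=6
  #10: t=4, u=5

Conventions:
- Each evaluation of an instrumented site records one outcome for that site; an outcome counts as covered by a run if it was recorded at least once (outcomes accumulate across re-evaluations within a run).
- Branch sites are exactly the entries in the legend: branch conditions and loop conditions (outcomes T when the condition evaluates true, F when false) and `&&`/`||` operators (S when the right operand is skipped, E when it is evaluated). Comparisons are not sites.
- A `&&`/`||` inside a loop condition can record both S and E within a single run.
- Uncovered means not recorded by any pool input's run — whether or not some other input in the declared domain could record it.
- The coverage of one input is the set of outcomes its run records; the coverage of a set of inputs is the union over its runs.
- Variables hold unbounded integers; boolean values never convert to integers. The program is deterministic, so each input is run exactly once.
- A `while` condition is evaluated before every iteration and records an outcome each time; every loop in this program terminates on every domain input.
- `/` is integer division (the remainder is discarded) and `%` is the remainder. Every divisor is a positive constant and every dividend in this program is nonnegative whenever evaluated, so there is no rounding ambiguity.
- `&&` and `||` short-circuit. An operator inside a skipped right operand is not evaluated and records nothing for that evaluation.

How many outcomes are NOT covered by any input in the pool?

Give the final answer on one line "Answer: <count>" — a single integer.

input #1 (t=5, u=8): covers B1=F, B2=S, B3=T, B3=F, B4=F, B5=S, B6=T, B7=E, B10=F, B11=F, B12=E
input #2 (t=2, u=7): covers B1=F, B2=S, B3=T, B3=F, B4=F, B5=S, B6=T, B7=E, B10=F, B11=F, B12=E
input #3 (t=9, u=2): covers B1=F, B2=S, B3=F, B4=T, B4=F, B5=S, B5=E, B6=F, B7=E, B8=T, B9=S, B10=T, B11=F, B12=E
input #4 (t=4, u=3): covers B1=F, B2=S, B3=F, B4=F, B5=E, B6=T, B7=E, B10=T, B11=F, B12=E
input #5 (t=7, u=5): covers B1=F, B2=S, B3=F, B4=F, B5=S, B6=T, B7=E, B10=T, B11=F, B12=E
input #6 (t=3, u=4): covers B1=F, B2=S, B3=F, B4=F, B5=S, B6=F, B7=E, B8=T, B9=S, B10=T, B11=F, B12=E
input #7 (t=10, u=7): covers B1=F, B2=E, B3=T, B3=F, B4=F, B5=S, B6=T, B7=S, B10=F, B11=T, B12=E
input #8 (t=6, u=6): covers B1=F, B2=S, B3=F, B4=F, B5=S, B6=T, B7=E, B10=F, B11=F, B12=E
input #9 (t=10, u=6): covers B1=F, B2=E, B3=F, B4=F, B5=S, B6=T, B7=S, B10=F, B11=T, B12=E
input #10 (t=4, u=5): covers B1=F, B2=S, B3=F, B4=F, B5=S, B6=T, B7=E, B10=T, B11=F, B12=E
union over the pool: B1=F, B2=S, B2=E, B3=T, B3=F, B4=T, B4=F, B5=S, B5=E, B6=T, B6=F, B7=S, B7=E, B8=T, B9=S, B10=T, B10=F, B11=T, B11=F, B12=E
uncovered (4 of 24): B1=T, B8=F, B9=E, B12=S

Answer: 4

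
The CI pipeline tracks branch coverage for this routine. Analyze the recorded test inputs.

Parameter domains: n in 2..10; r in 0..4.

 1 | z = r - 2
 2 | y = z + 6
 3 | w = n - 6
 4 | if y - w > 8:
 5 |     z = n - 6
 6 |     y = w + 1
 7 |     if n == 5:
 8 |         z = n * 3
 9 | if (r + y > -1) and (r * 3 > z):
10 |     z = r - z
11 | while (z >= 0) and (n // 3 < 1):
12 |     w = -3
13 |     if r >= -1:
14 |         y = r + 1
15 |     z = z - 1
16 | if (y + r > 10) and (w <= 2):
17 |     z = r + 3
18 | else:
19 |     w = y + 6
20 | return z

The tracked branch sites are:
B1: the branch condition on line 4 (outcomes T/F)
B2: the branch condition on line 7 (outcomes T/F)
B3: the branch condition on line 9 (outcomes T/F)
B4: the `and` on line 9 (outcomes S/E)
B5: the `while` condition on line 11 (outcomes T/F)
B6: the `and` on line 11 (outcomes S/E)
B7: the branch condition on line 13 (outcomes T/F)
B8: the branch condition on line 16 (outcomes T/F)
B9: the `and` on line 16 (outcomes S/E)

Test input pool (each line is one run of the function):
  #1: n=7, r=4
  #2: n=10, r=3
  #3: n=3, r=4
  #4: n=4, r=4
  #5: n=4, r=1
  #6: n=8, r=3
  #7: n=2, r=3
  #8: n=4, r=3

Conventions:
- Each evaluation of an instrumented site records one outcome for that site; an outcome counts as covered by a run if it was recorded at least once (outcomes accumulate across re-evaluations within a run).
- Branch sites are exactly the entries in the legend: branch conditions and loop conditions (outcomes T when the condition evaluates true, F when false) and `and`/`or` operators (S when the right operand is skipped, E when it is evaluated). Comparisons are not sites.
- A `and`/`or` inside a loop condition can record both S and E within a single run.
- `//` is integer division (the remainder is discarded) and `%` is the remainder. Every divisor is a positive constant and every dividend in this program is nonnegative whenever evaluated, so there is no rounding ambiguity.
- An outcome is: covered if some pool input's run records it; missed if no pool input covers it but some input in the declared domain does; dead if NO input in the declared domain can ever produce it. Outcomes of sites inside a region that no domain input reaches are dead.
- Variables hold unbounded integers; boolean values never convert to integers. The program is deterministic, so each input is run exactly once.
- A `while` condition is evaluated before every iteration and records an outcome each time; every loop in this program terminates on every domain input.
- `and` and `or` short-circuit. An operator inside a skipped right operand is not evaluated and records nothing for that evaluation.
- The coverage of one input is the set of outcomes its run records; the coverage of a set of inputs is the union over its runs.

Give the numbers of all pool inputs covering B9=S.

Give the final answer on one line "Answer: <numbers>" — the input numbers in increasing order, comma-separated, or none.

input #1 (n=7, r=4): does not record B9=S
input #2 (n=10, r=3): records B9=S
input #3 (n=3, r=4): records B9=S
input #4 (n=4, r=4): records B9=S
input #5 (n=4, r=1): records B9=S
input #6 (n=8, r=3): records B9=S
input #7 (n=2, r=3): records B9=S
input #8 (n=4, r=3): records B9=S

Answer: 2, 3, 4, 5, 6, 7, 8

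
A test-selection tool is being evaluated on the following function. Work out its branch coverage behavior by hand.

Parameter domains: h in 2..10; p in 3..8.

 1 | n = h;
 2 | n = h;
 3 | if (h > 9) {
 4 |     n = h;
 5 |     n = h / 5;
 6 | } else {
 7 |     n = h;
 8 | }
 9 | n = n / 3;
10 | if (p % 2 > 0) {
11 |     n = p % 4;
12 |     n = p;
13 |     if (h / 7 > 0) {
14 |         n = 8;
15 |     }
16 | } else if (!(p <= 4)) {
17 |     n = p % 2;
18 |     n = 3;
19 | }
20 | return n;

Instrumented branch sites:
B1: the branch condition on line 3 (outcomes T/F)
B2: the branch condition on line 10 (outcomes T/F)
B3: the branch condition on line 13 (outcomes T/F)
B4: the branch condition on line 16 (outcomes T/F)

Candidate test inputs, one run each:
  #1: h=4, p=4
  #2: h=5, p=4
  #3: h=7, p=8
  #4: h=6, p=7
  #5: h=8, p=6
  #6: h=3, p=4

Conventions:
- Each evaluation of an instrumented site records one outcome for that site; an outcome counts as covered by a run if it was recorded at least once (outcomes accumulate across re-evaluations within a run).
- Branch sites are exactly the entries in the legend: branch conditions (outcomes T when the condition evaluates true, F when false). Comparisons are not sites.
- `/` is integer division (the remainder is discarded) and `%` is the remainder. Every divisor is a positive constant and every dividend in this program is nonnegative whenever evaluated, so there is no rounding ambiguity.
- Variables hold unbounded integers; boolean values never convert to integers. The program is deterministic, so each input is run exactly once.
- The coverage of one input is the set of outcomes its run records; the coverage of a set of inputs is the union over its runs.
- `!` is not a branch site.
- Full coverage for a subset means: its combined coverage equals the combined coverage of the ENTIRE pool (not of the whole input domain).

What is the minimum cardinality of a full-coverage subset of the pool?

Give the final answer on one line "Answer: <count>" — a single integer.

test 1 (h=4, p=4) fires B1->F, B2->F, B4->F; hits B1=F, B2=F, B4=F
test 2 (h=5, p=4) fires B1->F, B2->F, B4->F; hits B1=F, B2=F, B4=F
test 3 (h=7, p=8) fires B1->F, B2->F, B4->T; hits B1=F, B2=F, B4=T
test 4 (h=6, p=7) fires B1->F, B2->T, B3->F; hits B1=F, B2=T, B3=F
test 5 (h=8, p=6) fires B1->F, B2->F, B4->T; hits B1=F, B2=F, B4=T
test 6 (h=3, p=4) fires B1->F, B2->F, B4->F; hits B1=F, B2=F, B4=F
together the pool reaches 6 outcomes: B1=F, B2=T, B2=F, B3=F, B4=T, B4=F
every size-1 subset falls short of the 6 outcomes (best: 3/6)
every size-2 subset falls short of the 6 outcomes (best: 5/6)
the canonical winner is {1, 3, 4}: size 3, full 6-outcome coverage, earliest index list among size-3 covers

Answer: 3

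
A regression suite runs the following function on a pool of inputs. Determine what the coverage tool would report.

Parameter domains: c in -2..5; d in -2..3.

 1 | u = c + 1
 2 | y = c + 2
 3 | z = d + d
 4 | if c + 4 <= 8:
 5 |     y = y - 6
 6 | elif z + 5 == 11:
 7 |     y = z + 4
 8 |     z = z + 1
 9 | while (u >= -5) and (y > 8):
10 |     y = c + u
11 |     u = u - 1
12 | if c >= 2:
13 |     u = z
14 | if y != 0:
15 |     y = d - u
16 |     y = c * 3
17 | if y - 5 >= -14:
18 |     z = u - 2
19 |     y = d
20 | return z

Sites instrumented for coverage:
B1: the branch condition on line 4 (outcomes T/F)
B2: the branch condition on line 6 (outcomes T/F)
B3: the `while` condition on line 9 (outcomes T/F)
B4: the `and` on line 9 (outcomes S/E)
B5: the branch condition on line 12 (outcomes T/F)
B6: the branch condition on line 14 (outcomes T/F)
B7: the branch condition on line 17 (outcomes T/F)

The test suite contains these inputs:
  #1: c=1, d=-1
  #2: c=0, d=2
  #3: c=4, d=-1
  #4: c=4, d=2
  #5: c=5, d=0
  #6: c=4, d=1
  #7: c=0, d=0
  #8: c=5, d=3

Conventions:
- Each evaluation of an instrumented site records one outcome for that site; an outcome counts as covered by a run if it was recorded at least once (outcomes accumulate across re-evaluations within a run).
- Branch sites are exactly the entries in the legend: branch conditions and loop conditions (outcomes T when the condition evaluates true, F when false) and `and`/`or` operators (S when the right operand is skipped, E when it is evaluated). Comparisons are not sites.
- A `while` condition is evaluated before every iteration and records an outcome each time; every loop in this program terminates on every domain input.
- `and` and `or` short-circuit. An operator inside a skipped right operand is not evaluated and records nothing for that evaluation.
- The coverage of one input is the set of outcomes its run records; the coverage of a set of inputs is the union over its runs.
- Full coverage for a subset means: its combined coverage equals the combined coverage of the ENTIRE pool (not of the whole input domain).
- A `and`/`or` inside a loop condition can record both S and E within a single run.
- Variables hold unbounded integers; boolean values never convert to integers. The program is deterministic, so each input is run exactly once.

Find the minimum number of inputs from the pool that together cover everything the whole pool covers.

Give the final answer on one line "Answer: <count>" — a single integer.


#1 (c=1, d=-1) -> B1->T, B4->E, B3->F, B5->F, B6->T, B7->T; covered: B1=T, B3=F, B4=E, B5=F, B6=T, B7=T
#2 (c=0, d=2) -> B1->T, B4->E, B3->F, B5->F, B6->T, B7->T; covered: B1=T, B3=F, B4=E, B5=F, B6=T, B7=T
#3 (c=4, d=-1) -> B1->T, B4->E, B3->F, B5->T, B6->F, B7->T; covered: B1=T, B3=F, B4=E, B5=T, B6=F, B7=T
#4 (c=4, d=2) -> B1->T, B4->E, B3->F, B5->T, B6->F, B7->T; covered: B1=T, B3=F, B4=E, B5=T, B6=F, B7=T
#5 (c=5, d=0) -> B1->F, B2->F, B4->E, B3->F, B5->T, B6->T, B7->T; covered: B1=F, B2=F, B3=F, B4=E, B5=T, B6=T, B7=T
#6 (c=4, d=1) -> B1->T, B4->E, B3->F, B5->T, B6->F, B7->T; covered: B1=T, B3=F, B4=E, B5=T, B6=F, B7=T
#7 (c=0, d=0) -> B1->T, B4->E, B3->F, B5->F, B6->T, B7->T; covered: B1=T, B3=F, B4=E, B5=F, B6=T, B7=T
#8 (c=5, d=3) -> B1->F, B2->T, B4->E, B3->T, B4->E, B3->T, B4->E, B3->T, B4->E, B3->T, B4->E, B3->F, B5->T, B6->T, ...; covered: B1=F, B2=T, B3=T, B3=F, B4=E, B5=T, B6=T, B7=T
the full pool covers 12 outcomes: B1=T, B1=F, B2=T, B2=F, B3=T, B3=F, B4=E, B5=T, B5=F, B6=T, B6=F, B7=T
size 1 is not enough: best union over all size-1 subsets is 8/12
size 2 is not enough: best union over all size-2 subsets is 10/12
size 3 is not enough: best union over all size-3 subsets is 11/12
at size 4, {1, 3, 5, 8} reaches all 12 outcomes; every lexicographically earlier size-4 subset fails
Answer: 4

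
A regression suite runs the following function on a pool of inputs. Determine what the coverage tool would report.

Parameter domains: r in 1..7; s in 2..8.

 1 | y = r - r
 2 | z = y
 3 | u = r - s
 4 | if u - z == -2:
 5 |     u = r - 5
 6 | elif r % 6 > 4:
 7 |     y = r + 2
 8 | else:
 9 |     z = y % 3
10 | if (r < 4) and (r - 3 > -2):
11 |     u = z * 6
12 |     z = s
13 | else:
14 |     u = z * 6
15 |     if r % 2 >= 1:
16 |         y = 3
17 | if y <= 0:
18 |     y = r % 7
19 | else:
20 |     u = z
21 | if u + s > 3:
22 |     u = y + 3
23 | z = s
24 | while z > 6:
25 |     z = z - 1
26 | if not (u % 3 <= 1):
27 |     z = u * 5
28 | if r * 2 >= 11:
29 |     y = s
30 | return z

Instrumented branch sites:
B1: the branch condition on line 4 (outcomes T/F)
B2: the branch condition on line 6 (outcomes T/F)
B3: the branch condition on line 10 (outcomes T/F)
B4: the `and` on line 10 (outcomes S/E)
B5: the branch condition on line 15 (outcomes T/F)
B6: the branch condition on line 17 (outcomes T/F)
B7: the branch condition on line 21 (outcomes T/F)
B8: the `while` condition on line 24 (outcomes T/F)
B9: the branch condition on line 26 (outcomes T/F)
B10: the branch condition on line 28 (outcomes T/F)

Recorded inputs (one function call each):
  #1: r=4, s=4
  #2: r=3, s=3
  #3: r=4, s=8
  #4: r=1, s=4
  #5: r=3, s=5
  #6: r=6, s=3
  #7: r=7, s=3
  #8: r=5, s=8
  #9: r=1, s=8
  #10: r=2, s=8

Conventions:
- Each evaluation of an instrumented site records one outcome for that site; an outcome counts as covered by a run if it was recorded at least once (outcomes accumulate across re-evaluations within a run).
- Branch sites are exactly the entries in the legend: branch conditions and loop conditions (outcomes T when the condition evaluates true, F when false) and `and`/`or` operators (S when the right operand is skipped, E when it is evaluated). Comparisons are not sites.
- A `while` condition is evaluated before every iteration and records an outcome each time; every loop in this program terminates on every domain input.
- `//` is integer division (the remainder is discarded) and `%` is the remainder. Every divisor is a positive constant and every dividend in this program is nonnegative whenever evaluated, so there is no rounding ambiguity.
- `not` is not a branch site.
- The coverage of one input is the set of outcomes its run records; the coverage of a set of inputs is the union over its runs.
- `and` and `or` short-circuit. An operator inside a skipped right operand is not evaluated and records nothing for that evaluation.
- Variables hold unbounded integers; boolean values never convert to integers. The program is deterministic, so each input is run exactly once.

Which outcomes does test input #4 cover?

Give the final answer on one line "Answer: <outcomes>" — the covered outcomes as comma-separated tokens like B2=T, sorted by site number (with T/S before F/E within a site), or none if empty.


Simulating input #4 (r=1, s=4) step by step:
  B1->F, B2->F, B4->E, B3->F, B5->T, B6->F, B7->T, B8->F, B9->F, B10->F
deduplicating events, the covered set is: B1=F, B2=F, B3=F, B4=E, B5=T, B6=F, B7=T, B8=F, B9=F, B10=F
Answer: B1=F, B2=F, B3=F, B4=E, B5=T, B6=F, B7=T, B8=F, B9=F, B10=F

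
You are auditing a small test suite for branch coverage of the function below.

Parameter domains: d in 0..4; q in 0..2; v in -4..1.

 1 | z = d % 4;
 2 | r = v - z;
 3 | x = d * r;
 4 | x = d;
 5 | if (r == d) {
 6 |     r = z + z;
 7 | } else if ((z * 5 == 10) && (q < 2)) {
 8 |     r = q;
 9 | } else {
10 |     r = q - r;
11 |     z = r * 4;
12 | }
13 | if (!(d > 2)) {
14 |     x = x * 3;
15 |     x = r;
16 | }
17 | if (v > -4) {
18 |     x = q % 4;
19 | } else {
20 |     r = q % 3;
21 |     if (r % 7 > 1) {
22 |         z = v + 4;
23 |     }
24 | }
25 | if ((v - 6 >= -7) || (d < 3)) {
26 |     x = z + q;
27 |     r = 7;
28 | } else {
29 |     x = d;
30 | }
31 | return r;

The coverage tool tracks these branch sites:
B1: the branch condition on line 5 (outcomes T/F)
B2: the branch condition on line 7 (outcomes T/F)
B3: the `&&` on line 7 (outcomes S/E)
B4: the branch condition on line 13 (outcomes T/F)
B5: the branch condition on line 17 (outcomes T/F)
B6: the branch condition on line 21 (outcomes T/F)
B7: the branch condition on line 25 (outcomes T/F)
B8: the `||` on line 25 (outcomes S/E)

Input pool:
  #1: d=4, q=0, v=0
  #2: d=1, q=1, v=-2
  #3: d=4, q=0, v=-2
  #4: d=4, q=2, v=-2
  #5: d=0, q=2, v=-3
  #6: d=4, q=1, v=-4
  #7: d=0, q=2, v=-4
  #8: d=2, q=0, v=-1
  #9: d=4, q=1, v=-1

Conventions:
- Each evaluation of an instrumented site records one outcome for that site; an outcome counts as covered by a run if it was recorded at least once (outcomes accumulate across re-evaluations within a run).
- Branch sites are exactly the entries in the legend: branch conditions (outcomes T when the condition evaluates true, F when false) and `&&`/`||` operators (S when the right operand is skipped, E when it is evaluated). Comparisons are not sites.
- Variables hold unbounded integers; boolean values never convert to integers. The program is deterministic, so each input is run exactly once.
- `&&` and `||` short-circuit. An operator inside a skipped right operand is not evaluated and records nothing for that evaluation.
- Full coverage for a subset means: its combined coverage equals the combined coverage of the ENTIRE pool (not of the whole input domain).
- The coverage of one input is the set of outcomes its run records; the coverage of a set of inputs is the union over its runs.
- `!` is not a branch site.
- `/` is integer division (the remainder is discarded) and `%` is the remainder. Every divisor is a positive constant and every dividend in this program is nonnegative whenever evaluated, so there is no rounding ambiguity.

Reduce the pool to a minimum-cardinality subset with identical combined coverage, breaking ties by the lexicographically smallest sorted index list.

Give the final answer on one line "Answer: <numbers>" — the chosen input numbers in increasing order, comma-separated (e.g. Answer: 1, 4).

#1 (d=4, q=0, v=0) -> B1->F, B3->S, B2->F, B4->F, B5->T, B8->S, B7->T; covered: B1=F, B2=F, B3=S, B4=F, B5=T, B7=T, B8=S
#2 (d=1, q=1, v=-2) -> B1->F, B3->S, B2->F, B4->T, B5->T, B8->E, B7->T; covered: B1=F, B2=F, B3=S, B4=T, B5=T, B7=T, B8=E
#3 (d=4, q=0, v=-2) -> B1->F, B3->S, B2->F, B4->F, B5->T, B8->E, B7->F; covered: B1=F, B2=F, B3=S, B4=F, B5=T, B7=F, B8=E
#4 (d=4, q=2, v=-2) -> B1->F, B3->S, B2->F, B4->F, B5->T, B8->E, B7->F; covered: B1=F, B2=F, B3=S, B4=F, B5=T, B7=F, B8=E
#5 (d=0, q=2, v=-3) -> B1->F, B3->S, B2->F, B4->T, B5->T, B8->E, B7->T; covered: B1=F, B2=F, B3=S, B4=T, B5=T, B7=T, B8=E
#6 (d=4, q=1, v=-4) -> B1->F, B3->S, B2->F, B4->F, B5->F, B6->F, B8->E, B7->F; covered: B1=F, B2=F, B3=S, B4=F, B5=F, B6=F, B7=F, B8=E
#7 (d=0, q=2, v=-4) -> B1->F, B3->S, B2->F, B4->T, B5->F, B6->T, B8->E, B7->T; covered: B1=F, B2=F, B3=S, B4=T, B5=F, B6=T, B7=T, B8=E
#8 (d=2, q=0, v=-1) -> B1->F, B3->E, B2->T, B4->T, B5->T, B8->S, B7->T; covered: B1=F, B2=T, B3=E, B4=T, B5=T, B7=T, B8=S
#9 (d=4, q=1, v=-1) -> B1->F, B3->S, B2->F, B4->F, B5->T, B8->S, B7->T; covered: B1=F, B2=F, B3=S, B4=F, B5=T, B7=T, B8=S
union over all inputs: B1=F, B2=T, B2=F, B3=S, B3=E, B4=T, B4=F, B5=T, B5=F, B6=T, B6=F, B7=T, B7=F, B8=S, B8=E (15 outcomes)
every size-1 subset falls short of the 15 outcomes (best: 8/15)
every size-2 subset falls short of the 15 outcomes (best: 14/15)
the canonical winner is {6, 7, 8}: size 3, full 15-outcome coverage, earliest index list among size-3 covers

Answer: 6, 7, 8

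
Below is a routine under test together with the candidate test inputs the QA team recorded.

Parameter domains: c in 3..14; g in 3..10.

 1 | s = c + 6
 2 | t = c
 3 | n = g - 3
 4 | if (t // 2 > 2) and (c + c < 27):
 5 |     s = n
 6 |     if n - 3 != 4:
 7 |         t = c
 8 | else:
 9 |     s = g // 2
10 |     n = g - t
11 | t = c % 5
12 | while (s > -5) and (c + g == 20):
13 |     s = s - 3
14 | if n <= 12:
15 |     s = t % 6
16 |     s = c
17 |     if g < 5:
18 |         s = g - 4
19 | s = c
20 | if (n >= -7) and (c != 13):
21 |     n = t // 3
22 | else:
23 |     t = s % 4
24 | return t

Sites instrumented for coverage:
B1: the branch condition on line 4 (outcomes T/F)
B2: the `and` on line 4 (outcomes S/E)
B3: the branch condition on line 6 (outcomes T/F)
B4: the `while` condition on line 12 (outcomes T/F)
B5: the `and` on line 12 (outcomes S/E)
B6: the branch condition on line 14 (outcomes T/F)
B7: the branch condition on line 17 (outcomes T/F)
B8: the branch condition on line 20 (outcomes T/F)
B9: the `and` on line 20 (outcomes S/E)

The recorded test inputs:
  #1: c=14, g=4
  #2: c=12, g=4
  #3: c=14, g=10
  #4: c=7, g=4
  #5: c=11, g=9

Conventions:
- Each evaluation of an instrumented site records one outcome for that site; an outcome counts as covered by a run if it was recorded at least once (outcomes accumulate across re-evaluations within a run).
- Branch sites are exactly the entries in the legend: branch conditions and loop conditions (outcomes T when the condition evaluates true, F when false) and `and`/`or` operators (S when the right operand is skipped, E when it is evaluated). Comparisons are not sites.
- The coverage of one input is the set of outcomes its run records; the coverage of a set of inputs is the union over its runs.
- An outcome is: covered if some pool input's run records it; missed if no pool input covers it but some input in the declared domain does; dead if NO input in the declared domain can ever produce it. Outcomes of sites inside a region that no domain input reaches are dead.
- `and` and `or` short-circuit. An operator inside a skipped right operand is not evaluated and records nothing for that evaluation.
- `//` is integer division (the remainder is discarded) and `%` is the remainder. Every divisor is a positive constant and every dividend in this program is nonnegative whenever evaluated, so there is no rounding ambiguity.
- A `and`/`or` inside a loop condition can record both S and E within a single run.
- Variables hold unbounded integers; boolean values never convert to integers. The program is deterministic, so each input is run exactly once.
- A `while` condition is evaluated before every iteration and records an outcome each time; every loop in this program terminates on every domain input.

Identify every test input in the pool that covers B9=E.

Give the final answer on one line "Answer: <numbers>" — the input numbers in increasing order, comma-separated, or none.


input #1 (c=14, g=4): does not record B9=E
input #2 (c=12, g=4): records B9=E
input #3 (c=14, g=10): records B9=E
input #4 (c=7, g=4): records B9=E
input #5 (c=11, g=9): records B9=E
Answer: 2, 3, 4, 5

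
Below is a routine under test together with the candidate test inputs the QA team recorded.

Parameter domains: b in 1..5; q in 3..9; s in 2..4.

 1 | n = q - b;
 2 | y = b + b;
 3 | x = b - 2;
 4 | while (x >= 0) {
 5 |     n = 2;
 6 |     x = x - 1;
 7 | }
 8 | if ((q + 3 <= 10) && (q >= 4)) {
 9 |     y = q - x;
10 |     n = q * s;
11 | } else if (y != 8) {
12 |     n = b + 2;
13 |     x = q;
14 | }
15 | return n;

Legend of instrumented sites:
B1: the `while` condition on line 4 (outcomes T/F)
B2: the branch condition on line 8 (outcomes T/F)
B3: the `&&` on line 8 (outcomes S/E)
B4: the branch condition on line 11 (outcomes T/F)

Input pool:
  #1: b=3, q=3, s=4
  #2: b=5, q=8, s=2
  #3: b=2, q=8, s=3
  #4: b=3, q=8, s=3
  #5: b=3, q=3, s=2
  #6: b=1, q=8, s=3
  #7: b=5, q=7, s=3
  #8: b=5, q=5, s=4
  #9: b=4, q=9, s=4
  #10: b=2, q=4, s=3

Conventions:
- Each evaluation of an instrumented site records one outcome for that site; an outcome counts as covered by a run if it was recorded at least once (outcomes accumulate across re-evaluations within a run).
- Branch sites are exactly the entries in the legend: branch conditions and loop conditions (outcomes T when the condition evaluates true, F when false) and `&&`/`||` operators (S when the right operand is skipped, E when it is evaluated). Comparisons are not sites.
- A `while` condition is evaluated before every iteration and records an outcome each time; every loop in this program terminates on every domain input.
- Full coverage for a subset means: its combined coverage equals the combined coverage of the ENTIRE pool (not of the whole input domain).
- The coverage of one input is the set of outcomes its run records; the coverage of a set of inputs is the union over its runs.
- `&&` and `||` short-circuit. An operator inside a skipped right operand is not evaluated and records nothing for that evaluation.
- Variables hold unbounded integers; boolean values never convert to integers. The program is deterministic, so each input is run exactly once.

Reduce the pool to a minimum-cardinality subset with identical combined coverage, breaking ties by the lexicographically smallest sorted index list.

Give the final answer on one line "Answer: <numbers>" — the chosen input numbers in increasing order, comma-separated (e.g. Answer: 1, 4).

input #1 (b=3, q=3, s=4): events B1->T, B1->T, B1->F, B3->E, B2->F, B4->T; covers B1=T, B1=F, B2=F, B3=E, B4=T
input #2 (b=5, q=8, s=2): events B1->T, B1->T, B1->T, B1->T, B1->F, B3->S, B2->F, B4->T; covers B1=T, B1=F, B2=F, B3=S, B4=T
input #3 (b=2, q=8, s=3): events B1->T, B1->F, B3->S, B2->F, B4->T; covers B1=T, B1=F, B2=F, B3=S, B4=T
input #4 (b=3, q=8, s=3): events B1->T, B1->T, B1->F, B3->S, B2->F, B4->T; covers B1=T, B1=F, B2=F, B3=S, B4=T
input #5 (b=3, q=3, s=2): events B1->T, B1->T, B1->F, B3->E, B2->F, B4->T; covers B1=T, B1=F, B2=F, B3=E, B4=T
input #6 (b=1, q=8, s=3): events B1->F, B3->S, B2->F, B4->T; covers B1=F, B2=F, B3=S, B4=T
input #7 (b=5, q=7, s=3): events B1->T, B1->T, B1->T, B1->T, B1->F, B3->E, B2->T; covers B1=T, B1=F, B2=T, B3=E
input #8 (b=5, q=5, s=4): events B1->T, B1->T, B1->T, B1->T, B1->F, B3->E, B2->T; covers B1=T, B1=F, B2=T, B3=E
input #9 (b=4, q=9, s=4): events B1->T, B1->T, B1->T, B1->F, B3->S, B2->F, B4->F; covers B1=T, B1=F, B2=F, B3=S, B4=F
input #10 (b=2, q=4, s=3): events B1->T, B1->F, B3->E, B2->T; covers B1=T, B1=F, B2=T, B3=E
union over all inputs: B1=T, B1=F, B2=T, B2=F, B3=S, B3=E, B4=T, B4=F (8 outcomes)
no size-1 subset reaches all 8 outcomes (best union: 5/8)
no size-2 subset reaches all 8 outcomes (best union: 7/8)
size 3: inputs {1, 7, 9} cover all 8 outcomes, and no lexicographically smaller subset of this size does

Answer: 1, 7, 9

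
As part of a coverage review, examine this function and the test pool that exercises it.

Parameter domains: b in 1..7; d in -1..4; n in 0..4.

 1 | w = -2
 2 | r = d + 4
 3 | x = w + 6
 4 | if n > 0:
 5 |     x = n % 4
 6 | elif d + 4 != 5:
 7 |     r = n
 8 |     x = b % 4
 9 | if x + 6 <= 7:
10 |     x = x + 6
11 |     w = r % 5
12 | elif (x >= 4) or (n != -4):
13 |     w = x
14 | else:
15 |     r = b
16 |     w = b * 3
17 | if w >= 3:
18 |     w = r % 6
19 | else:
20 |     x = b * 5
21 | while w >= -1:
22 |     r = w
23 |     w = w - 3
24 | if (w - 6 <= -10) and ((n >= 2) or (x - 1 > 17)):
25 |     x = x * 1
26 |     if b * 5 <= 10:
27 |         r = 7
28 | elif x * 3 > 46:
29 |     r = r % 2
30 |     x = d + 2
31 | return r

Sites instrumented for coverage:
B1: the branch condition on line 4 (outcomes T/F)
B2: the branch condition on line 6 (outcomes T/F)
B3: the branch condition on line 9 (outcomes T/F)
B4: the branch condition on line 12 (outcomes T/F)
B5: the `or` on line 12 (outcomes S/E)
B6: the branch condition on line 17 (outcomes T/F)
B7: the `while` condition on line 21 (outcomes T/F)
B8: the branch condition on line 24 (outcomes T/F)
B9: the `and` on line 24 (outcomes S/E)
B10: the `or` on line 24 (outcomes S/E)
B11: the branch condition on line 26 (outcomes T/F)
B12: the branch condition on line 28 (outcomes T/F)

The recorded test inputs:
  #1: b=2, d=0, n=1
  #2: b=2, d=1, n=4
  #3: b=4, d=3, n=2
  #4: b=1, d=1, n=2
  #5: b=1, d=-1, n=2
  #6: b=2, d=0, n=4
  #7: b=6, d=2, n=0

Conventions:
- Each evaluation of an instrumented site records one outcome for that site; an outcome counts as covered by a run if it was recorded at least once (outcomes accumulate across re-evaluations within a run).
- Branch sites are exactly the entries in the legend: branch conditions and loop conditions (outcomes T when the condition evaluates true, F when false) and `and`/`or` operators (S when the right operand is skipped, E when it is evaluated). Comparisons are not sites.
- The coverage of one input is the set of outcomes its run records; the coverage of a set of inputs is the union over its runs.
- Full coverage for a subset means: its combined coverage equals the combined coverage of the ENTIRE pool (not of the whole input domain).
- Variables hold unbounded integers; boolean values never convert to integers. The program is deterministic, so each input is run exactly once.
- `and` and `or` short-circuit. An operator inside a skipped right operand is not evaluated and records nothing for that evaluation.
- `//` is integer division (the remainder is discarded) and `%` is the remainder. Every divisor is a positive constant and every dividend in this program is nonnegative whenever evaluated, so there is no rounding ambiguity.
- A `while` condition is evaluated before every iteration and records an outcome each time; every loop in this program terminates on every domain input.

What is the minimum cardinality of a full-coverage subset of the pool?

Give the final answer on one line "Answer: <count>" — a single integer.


input #1 (b=2, d=0, n=1): events B1->T, B3->T, B6->T, B7->T, B7->T, B7->F, B9->S, B8->F, B12->F; covers B1=T, B3=T, B6=T, B7=T, B7=F, B8=F, B9=S, B12=F
input #2 (b=2, d=1, n=4): events B1->T, B3->T, B6->F, B7->T, B7->F, B9->S, B8->F, B12->F; covers B1=T, B3=T, B6=F, B7=T, B7=F, B8=F, B9=S, B12=F
input #3 (b=4, d=3, n=2): events B1->T, B3->F, B5->E, B4->T, B6->F, B7->T, B7->T, B7->F, B9->E, B10->S, B8->T, B11->F; covers B1=T, B3=F, B4=T, B5=E, B6=F, B7=T, B7=F, B8=T, B9=E, B10=S, B11=F
input #4 (b=1, d=1, n=2): events B1->T, B3->F, B5->E, B4->T, B6->F, B7->T, B7->T, B7->F, B9->E, B10->S, B8->T, B11->T; covers B1=T, B3=F, B4=T, B5=E, B6=F, B7=T, B7=F, B8=T, B9=E, B10=S, B11=T
input #5 (b=1, d=-1, n=2): events B1->T, B3->F, B5->E, B4->T, B6->F, B7->T, B7->T, B7->F, B9->E, B10->S, B8->T, B11->T; covers B1=T, B3=F, B4=T, B5=E, B6=F, B7=T, B7=F, B8=T, B9=E, B10=S, B11=T
input #6 (b=2, d=0, n=4): events B1->T, B3->T, B6->T, B7->T, B7->T, B7->F, B9->S, B8->F, B12->F; covers B1=T, B3=T, B6=T, B7=T, B7=F, B8=F, B9=S, B12=F
input #7 (b=6, d=2, n=0): events B1->F, B2->T, B3->F, B5->E, B4->T, B6->F, B7->T, B7->T, B7->F, B9->E, B10->E, B8->T, B11->F; covers B1=F, B2=T, B3=F, B4=T, B5=E, B6=F, B7=T, B7=F, B8=T, B9=E, B10=E, B11=F
pool-wide coverage (20 outcomes): B1=T, B1=F, B2=T, B3=T, B3=F, B4=T, B5=E, B6=T, B6=F, B7=T, B7=F, B8=T, B8=F, B9=S, B9=E, B10=S, B10=E, B11=T, B11=F, B12=F
checked all size-1 subsets: none covers 20 outcomes (max 12/20)
checked all size-2 subsets: none covers 20 outcomes (max 18/20)
at size 3, {1, 4, 7} reaches all 20 outcomes; every lexicographically earlier size-3 subset fails
Answer: 3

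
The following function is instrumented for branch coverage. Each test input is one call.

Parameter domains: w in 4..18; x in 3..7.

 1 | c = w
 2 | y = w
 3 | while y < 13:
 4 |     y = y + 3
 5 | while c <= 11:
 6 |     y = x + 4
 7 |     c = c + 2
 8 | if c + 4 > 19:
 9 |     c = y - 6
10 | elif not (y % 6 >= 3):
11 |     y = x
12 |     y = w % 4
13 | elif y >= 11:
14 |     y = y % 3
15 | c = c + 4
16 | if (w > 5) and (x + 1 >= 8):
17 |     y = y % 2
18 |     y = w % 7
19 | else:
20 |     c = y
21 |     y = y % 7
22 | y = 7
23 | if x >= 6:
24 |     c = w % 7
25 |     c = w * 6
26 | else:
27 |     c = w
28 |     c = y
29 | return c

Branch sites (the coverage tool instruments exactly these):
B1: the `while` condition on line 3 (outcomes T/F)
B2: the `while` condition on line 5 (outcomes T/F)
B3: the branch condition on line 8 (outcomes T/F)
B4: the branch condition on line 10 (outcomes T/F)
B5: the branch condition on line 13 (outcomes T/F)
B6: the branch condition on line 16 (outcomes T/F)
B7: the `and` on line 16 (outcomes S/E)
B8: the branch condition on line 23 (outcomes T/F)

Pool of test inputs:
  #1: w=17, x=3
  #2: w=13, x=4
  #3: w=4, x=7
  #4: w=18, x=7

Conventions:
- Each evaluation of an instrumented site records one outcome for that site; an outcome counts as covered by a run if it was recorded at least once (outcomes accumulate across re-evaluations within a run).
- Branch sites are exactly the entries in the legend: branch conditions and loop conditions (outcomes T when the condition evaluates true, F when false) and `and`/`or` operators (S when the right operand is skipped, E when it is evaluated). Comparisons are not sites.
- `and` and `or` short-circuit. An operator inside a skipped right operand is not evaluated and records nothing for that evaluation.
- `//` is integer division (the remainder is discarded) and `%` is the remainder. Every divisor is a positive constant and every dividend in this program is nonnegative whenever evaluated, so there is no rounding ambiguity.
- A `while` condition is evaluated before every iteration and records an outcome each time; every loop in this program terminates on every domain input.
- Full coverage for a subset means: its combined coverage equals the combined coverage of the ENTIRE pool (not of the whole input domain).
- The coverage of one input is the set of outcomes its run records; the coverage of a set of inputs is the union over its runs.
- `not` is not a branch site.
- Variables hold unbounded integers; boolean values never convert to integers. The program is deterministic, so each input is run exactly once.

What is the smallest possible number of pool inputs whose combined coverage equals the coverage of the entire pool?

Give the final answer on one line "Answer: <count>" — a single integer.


input #1 (w=17, x=3): covers B1=F, B2=F, B3=T, B6=F, B7=E, B8=F
input #2 (w=13, x=4): covers B1=F, B2=F, B3=F, B4=T, B6=F, B7=E, B8=F
input #3 (w=4, x=7): covers B1=T, B1=F, B2=T, B2=F, B3=F, B4=F, B5=T, B6=F, B7=S, B8=T
input #4 (w=18, x=7): covers B1=F, B2=F, B3=T, B6=T, B7=E, B8=T
together the pool reaches 15 outcomes: B1=T, B1=F, B2=T, B2=F, B3=T, B3=F, B4=T, B4=F, B5=T, B6=T, B6=F, B7=S, B7=E, B8=T, B8=F
every size-1 subset falls short of the 15 outcomes (best: 10/15)
every size-2 subset falls short of the 15 outcomes (best: 13/15)
inputs {2, 3, 4} (size 3) cover everything; no size-3 subset with a lexicographically smaller index list covers all 15
Answer: 3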